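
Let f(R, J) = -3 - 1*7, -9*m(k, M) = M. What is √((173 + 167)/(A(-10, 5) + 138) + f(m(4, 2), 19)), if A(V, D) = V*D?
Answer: 3*I*√330/22 ≈ 2.4772*I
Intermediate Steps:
m(k, M) = -M/9
A(V, D) = D*V
f(R, J) = -10 (f(R, J) = -3 - 7 = -10)
√((173 + 167)/(A(-10, 5) + 138) + f(m(4, 2), 19)) = √((173 + 167)/(5*(-10) + 138) - 10) = √(340/(-50 + 138) - 10) = √(340/88 - 10) = √(340*(1/88) - 10) = √(85/22 - 10) = √(-135/22) = 3*I*√330/22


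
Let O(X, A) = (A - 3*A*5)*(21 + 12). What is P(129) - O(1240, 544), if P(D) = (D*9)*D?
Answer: 401097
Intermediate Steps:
P(D) = 9*D**2 (P(D) = (9*D)*D = 9*D**2)
O(X, A) = -462*A (O(X, A) = (A - 15*A)*33 = -14*A*33 = -462*A)
P(129) - O(1240, 544) = 9*129**2 - (-462)*544 = 9*16641 - 1*(-251328) = 149769 + 251328 = 401097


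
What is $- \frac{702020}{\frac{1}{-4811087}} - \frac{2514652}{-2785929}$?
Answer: $\frac{9409417516904157112}{2785929} \approx 3.3775 \cdot 10^{12}$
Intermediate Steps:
$- \frac{702020}{\frac{1}{-4811087}} - \frac{2514652}{-2785929} = - \frac{702020}{- \frac{1}{4811087}} - - \frac{2514652}{2785929} = \left(-702020\right) \left(-4811087\right) + \frac{2514652}{2785929} = 3377479295740 + \frac{2514652}{2785929} = \frac{9409417516904157112}{2785929}$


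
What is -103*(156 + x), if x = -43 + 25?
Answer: -14214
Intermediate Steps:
x = -18
-103*(156 + x) = -103*(156 - 18) = -103*138 = -14214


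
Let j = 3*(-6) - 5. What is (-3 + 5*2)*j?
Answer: -161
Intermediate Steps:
j = -23 (j = -18 - 5 = -23)
(-3 + 5*2)*j = (-3 + 5*2)*(-23) = (-3 + 10)*(-23) = 7*(-23) = -161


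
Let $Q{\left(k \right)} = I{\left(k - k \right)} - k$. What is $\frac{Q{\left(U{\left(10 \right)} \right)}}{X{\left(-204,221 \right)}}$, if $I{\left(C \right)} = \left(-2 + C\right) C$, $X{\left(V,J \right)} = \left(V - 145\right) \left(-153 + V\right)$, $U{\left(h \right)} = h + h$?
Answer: $- \frac{20}{124593} \approx -0.00016052$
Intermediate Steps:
$U{\left(h \right)} = 2 h$
$X{\left(V,J \right)} = \left(-153 + V\right) \left(-145 + V\right)$ ($X{\left(V,J \right)} = \left(-145 + V\right) \left(-153 + V\right) = \left(-153 + V\right) \left(-145 + V\right)$)
$I{\left(C \right)} = C \left(-2 + C\right)$
$Q{\left(k \right)} = - k$ ($Q{\left(k \right)} = \left(k - k\right) \left(-2 + \left(k - k\right)\right) - k = 0 \left(-2 + 0\right) - k = 0 \left(-2\right) - k = 0 - k = - k$)
$\frac{Q{\left(U{\left(10 \right)} \right)}}{X{\left(-204,221 \right)}} = \frac{\left(-1\right) 2 \cdot 10}{22185 + \left(-204\right)^{2} - -60792} = \frac{\left(-1\right) 20}{22185 + 41616 + 60792} = - \frac{20}{124593}$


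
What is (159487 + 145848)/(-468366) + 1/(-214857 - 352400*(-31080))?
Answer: -299064565098013/458747520293720 ≈ -0.65192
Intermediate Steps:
(159487 + 145848)/(-468366) + 1/(-214857 - 352400*(-31080)) = 305335*(-1/468366) - 1/31080/(-567257) = -305335/468366 - 1/567257*(-1/31080) = -305335/468366 + 1/17630347560 = -299064565098013/458747520293720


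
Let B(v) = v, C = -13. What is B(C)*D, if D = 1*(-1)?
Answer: 13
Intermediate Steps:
D = -1
B(C)*D = -13*(-1) = 13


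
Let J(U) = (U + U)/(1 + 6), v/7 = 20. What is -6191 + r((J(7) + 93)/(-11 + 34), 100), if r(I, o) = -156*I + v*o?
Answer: 164787/23 ≈ 7164.6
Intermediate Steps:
v = 140 (v = 7*20 = 140)
J(U) = 2*U/7 (J(U) = (2*U)/7 = (2*U)*(⅐) = 2*U/7)
r(I, o) = -156*I + 140*o
-6191 + r((J(7) + 93)/(-11 + 34), 100) = -6191 + (-156*((2/7)*7 + 93)/(-11 + 34) + 140*100) = -6191 + (-156*(2 + 93)/23 + 14000) = -6191 + (-14820/23 + 14000) = -6191 + 307180/23 = 164787/23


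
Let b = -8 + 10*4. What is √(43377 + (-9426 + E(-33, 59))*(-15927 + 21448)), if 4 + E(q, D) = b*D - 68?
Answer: I*√41971433 ≈ 6478.5*I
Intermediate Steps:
b = 32 (b = -8 + 40 = 32)
E(q, D) = -72 + 32*D (E(q, D) = -4 + (32*D - 68) = -4 + (-68 + 32*D) = -72 + 32*D)
√(43377 + (-9426 + E(-33, 59))*(-15927 + 21448)) = √(43377 + (-9426 + (-72 + 32*59))*(-15927 + 21448)) = √(43377 + (-9426 + (-72 + 1888))*5521) = √(43377 + (-9426 + 1816)*5521) = √(43377 - 7610*5521) = √(43377 - 42014810) = √(-41971433) = I*√41971433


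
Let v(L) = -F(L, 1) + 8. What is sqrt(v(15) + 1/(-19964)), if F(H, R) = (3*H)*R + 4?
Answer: 5*I*sqrt(163410331)/9982 ≈ 6.4031*I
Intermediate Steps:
F(H, R) = 4 + 3*H*R (F(H, R) = 3*H*R + 4 = 4 + 3*H*R)
v(L) = 4 - 3*L (v(L) = -(4 + 3*L*1) + 8 = -(4 + 3*L) + 8 = (-4 - 3*L) + 8 = 4 - 3*L)
sqrt(v(15) + 1/(-19964)) = sqrt((4 - 3*15) + 1/(-19964)) = sqrt((4 - 45) - 1/19964) = sqrt(-41 - 1/19964) = sqrt(-818525/19964) = 5*I*sqrt(163410331)/9982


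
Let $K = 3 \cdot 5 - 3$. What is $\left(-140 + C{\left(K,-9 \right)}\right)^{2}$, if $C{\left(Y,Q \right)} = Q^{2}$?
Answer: $3481$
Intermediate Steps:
$K = 12$ ($K = 15 - 3 = 12$)
$\left(-140 + C{\left(K,-9 \right)}\right)^{2} = \left(-140 + \left(-9\right)^{2}\right)^{2} = \left(-140 + 81\right)^{2} = \left(-59\right)^{2} = 3481$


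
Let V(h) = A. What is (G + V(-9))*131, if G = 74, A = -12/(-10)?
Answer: 49256/5 ≈ 9851.2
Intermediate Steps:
A = 6/5 (A = -12*(-⅒) = 6/5 ≈ 1.2000)
V(h) = 6/5
(G + V(-9))*131 = (74 + 6/5)*131 = (376/5)*131 = 49256/5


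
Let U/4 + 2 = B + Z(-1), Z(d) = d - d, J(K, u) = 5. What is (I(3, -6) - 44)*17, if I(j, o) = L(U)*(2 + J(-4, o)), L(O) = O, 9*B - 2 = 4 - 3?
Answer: -4624/3 ≈ -1541.3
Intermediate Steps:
Z(d) = 0
B = ⅓ (B = 2/9 + (4 - 3)/9 = 2/9 + (⅑)*1 = 2/9 + ⅑ = ⅓ ≈ 0.33333)
U = -20/3 (U = -8 + 4*(⅓ + 0) = -8 + 4*(⅓) = -8 + 4/3 = -20/3 ≈ -6.6667)
I(j, o) = -140/3 (I(j, o) = -20*(2 + 5)/3 = -20/3*7 = -140/3)
(I(3, -6) - 44)*17 = (-140/3 - 44)*17 = -272/3*17 = -4624/3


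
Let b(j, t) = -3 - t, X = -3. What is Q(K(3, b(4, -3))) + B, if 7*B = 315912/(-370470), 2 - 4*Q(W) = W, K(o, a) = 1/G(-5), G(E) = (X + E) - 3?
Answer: 7624257/19017460 ≈ 0.40091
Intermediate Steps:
G(E) = -6 + E (G(E) = (-3 + E) - 3 = -6 + E)
K(o, a) = -1/11 (K(o, a) = 1/(-6 - 5) = 1/(-11) = -1/11)
Q(W) = 1/2 - W/4
B = -52652/432215 (B = (315912/(-370470))/7 = (315912*(-1/370470))/7 = (1/7)*(-52652/61745) = -52652/432215 ≈ -0.12182)
Q(K(3, b(4, -3))) + B = (1/2 - 1/4*(-1/11)) - 52652/432215 = (1/2 + 1/44) - 52652/432215 = 23/44 - 52652/432215 = 7624257/19017460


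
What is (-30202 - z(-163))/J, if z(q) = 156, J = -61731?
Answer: 30358/61731 ≈ 0.49178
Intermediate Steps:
(-30202 - z(-163))/J = (-30202 - 1*156)/(-61731) = (-30202 - 156)*(-1/61731) = -30358*(-1/61731) = 30358/61731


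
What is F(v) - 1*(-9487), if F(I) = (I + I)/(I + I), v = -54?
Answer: 9488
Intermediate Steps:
F(I) = 1 (F(I) = (2*I)/((2*I)) = (2*I)*(1/(2*I)) = 1)
F(v) - 1*(-9487) = 1 - 1*(-9487) = 1 + 9487 = 9488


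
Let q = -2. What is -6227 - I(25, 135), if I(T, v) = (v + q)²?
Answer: -23916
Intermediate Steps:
I(T, v) = (-2 + v)² (I(T, v) = (v - 2)² = (-2 + v)²)
-6227 - I(25, 135) = -6227 - (-2 + 135)² = -6227 - 1*133² = -6227 - 1*17689 = -6227 - 17689 = -23916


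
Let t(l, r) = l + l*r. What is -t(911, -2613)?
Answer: 2379532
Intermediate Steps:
-t(911, -2613) = -911*(1 - 2613) = -911*(-2612) = -1*(-2379532) = 2379532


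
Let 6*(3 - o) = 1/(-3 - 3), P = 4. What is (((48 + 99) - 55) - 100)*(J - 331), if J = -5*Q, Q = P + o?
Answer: 26362/9 ≈ 2929.1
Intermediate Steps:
o = 109/36 (o = 3 - 1/(6*(-3 - 3)) = 3 - 1/6/(-6) = 3 - 1/6*(-1/6) = 3 + 1/36 = 109/36 ≈ 3.0278)
Q = 253/36 (Q = 4 + 109/36 = 253/36 ≈ 7.0278)
J = -1265/36 (J = -5*253/36 = -1265/36 ≈ -35.139)
(((48 + 99) - 55) - 100)*(J - 331) = (((48 + 99) - 55) - 100)*(-1265/36 - 331) = ((147 - 55) - 100)*(-13181/36) = (92 - 100)*(-13181/36) = -8*(-13181/36) = 26362/9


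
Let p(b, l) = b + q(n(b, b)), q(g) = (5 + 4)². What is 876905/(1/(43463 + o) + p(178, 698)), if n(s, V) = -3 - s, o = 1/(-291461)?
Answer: 11108430362537010/3280952576939 ≈ 3385.7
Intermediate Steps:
o = -1/291461 ≈ -3.4310e-6
q(g) = 81 (q(g) = 9² = 81)
p(b, l) = 81 + b (p(b, l) = b + 81 = 81 + b)
876905/(1/(43463 + o) + p(178, 698)) = 876905/(1/(43463 - 1/291461) + (81 + 178)) = 876905/(1/(12667769442/291461) + 259) = 876905/(291461/12667769442 + 259) = 876905/(3280952576939/12667769442) = 876905*(12667769442/3280952576939) = 11108430362537010/3280952576939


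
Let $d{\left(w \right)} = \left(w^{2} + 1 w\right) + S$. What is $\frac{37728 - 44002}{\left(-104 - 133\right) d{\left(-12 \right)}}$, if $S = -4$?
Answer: $\frac{3137}{15168} \approx 0.20682$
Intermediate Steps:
$d{\left(w \right)} = -4 + w + w^{2}$ ($d{\left(w \right)} = \left(w^{2} + 1 w\right) - 4 = \left(w^{2} + w\right) - 4 = \left(w + w^{2}\right) - 4 = -4 + w + w^{2}$)
$\frac{37728 - 44002}{\left(-104 - 133\right) d{\left(-12 \right)}} = \frac{37728 - 44002}{\left(-104 - 133\right) \left(-4 - 12 + \left(-12\right)^{2}\right)} = - \frac{6274}{\left(-237\right) \left(-4 - 12 + 144\right)} = - \frac{6274}{\left(-237\right) 128} = - \frac{6274}{-30336} = \left(-6274\right) \left(- \frac{1}{30336}\right) = \frac{3137}{15168}$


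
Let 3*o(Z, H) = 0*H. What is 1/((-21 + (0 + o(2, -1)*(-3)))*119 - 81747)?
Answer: -1/84246 ≈ -1.1870e-5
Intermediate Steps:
o(Z, H) = 0 (o(Z, H) = (0*H)/3 = (⅓)*0 = 0)
1/((-21 + (0 + o(2, -1)*(-3)))*119 - 81747) = 1/((-21 + (0 + 0*(-3)))*119 - 81747) = 1/((-21 + (0 + 0))*119 - 81747) = 1/((-21 + 0)*119 - 81747) = 1/(-21*119 - 81747) = 1/(-2499 - 81747) = 1/(-84246) = -1/84246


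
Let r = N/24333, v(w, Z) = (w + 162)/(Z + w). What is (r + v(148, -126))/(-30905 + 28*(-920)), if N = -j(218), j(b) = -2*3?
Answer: -1257227/5055707965 ≈ -0.00024867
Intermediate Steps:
j(b) = -6
v(w, Z) = (162 + w)/(Z + w)
N = 6 (N = -1*(-6) = 6)
r = 2/8111 (r = 6/24333 = 6*(1/24333) = 2/8111 ≈ 0.00024658)
(r + v(148, -126))/(-30905 + 28*(-920)) = (2/8111 + (162 + 148)/(-126 + 148))/(-30905 + 28*(-920)) = (2/8111 + 310/22)/(-30905 - 25760) = (2/8111 + (1/22)*310)/(-56665) = (2/8111 + 155/11)*(-1/56665) = (1257227/89221)*(-1/56665) = -1257227/5055707965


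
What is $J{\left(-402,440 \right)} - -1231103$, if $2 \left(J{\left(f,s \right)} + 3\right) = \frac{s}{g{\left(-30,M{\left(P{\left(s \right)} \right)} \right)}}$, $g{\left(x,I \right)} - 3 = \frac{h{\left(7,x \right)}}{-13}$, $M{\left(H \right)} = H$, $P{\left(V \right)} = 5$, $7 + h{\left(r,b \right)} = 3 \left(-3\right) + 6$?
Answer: $\frac{60326760}{49} \approx 1.2312 \cdot 10^{6}$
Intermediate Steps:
$h{\left(r,b \right)} = -10$ ($h{\left(r,b \right)} = -7 + \left(3 \left(-3\right) + 6\right) = -7 + \left(-9 + 6\right) = -7 - 3 = -10$)
$g{\left(x,I \right)} = \frac{49}{13}$ ($g{\left(x,I \right)} = 3 - \frac{10}{-13} = 3 - - \frac{10}{13} = 3 + \frac{10}{13} = \frac{49}{13}$)
$J{\left(f,s \right)} = -3 + \frac{13 s}{98}$ ($J{\left(f,s \right)} = -3 + \frac{\frac{1}{\frac{49}{13}} s}{2} = -3 + \frac{\frac{13}{49} s}{2} = -3 + \frac{13 s}{98}$)
$J{\left(-402,440 \right)} - -1231103 = \left(-3 + \frac{13}{98} \cdot 440\right) - -1231103 = \left(-3 + \frac{2860}{49}\right) + 1231103 = \frac{2713}{49} + 1231103 = \frac{60326760}{49}$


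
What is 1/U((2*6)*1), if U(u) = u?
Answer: 1/12 ≈ 0.083333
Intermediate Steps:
1/U((2*6)*1) = 1/((2*6)*1) = 1/(12*1) = 1/12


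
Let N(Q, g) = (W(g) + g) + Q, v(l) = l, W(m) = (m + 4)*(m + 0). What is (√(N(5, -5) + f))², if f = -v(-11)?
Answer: 16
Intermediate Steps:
W(m) = m*(4 + m) (W(m) = (4 + m)*m = m*(4 + m))
N(Q, g) = Q + g + g*(4 + g) (N(Q, g) = (g*(4 + g) + g) + Q = (g + g*(4 + g)) + Q = Q + g + g*(4 + g))
f = 11 (f = -1*(-11) = 11)
(√(N(5, -5) + f))² = (√((5 - 5 - 5*(4 - 5)) + 11))² = (√((5 - 5 - 5*(-1)) + 11))² = (√((5 - 5 + 5) + 11))² = (√(5 + 11))² = (√16)² = 4² = 16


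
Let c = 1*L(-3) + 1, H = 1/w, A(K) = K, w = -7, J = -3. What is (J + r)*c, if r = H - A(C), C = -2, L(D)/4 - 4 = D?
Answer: -40/7 ≈ -5.7143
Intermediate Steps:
L(D) = 16 + 4*D
H = -1/7 (H = 1/(-7) = -1/7 ≈ -0.14286)
c = 5 (c = 1*(16 + 4*(-3)) + 1 = 1*(16 - 12) + 1 = 1*4 + 1 = 4 + 1 = 5)
r = 13/7 (r = -1/7 - 1*(-2) = -1/7 + 2 = 13/7 ≈ 1.8571)
(J + r)*c = (-3 + 13/7)*5 = -8/7*5 = -40/7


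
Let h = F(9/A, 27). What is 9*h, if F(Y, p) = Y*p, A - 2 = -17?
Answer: -729/5 ≈ -145.80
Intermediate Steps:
A = -15 (A = 2 - 17 = -15)
h = -81/5 (h = (9/(-15))*27 = (9*(-1/15))*27 = -3/5*27 = -81/5 ≈ -16.200)
9*h = 9*(-81/5) = -729/5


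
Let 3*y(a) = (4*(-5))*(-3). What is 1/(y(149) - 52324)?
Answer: -1/52304 ≈ -1.9119e-5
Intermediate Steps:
y(a) = 20 (y(a) = ((4*(-5))*(-3))/3 = (-20*(-3))/3 = (⅓)*60 = 20)
1/(y(149) - 52324) = 1/(20 - 52324) = 1/(-52304) = -1/52304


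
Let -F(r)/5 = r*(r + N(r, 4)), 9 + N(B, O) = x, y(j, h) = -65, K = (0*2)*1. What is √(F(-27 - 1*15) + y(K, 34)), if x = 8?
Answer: I*√9095 ≈ 95.368*I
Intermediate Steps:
K = 0 (K = 0*1 = 0)
N(B, O) = -1 (N(B, O) = -9 + 8 = -1)
F(r) = -5*r*(-1 + r) (F(r) = -5*r*(r - 1) = -5*r*(-1 + r))
√(F(-27 - 1*15) + y(K, 34)) = √(5*(-27 - 1*15)*(1 - (-27 - 1*15)) - 65) = √(5*(-27 - 15)*(1 - (-27 - 15)) - 65) = √(5*(-42)*(1 - 1*(-42)) - 65) = √(5*(-42)*(1 + 42) - 65) = √(5*(-42)*43 - 65) = √(-9030 - 65) = √(-9095) = I*√9095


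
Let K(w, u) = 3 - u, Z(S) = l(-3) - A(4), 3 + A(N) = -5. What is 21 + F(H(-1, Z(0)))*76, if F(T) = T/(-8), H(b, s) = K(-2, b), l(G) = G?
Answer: -17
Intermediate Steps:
A(N) = -8 (A(N) = -3 - 5 = -8)
Z(S) = 5 (Z(S) = -3 - 1*(-8) = -3 + 8 = 5)
H(b, s) = 3 - b
F(T) = -T/8 (F(T) = T*(-⅛) = -T/8)
21 + F(H(-1, Z(0)))*76 = 21 - (3 - 1*(-1))/8*76 = 21 - (3 + 1)/8*76 = 21 - ⅛*4*76 = 21 - ½*76 = 21 - 38 = -17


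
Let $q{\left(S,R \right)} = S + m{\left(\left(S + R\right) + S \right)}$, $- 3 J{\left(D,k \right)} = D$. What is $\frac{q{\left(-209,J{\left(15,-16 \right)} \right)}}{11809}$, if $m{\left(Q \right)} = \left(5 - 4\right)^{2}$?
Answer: $- \frac{208}{11809} \approx -0.017614$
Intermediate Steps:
$J{\left(D,k \right)} = - \frac{D}{3}$
$m{\left(Q \right)} = 1$ ($m{\left(Q \right)} = 1^{2} = 1$)
$q{\left(S,R \right)} = 1 + S$ ($q{\left(S,R \right)} = S + 1 = 1 + S$)
$\frac{q{\left(-209,J{\left(15,-16 \right)} \right)}}{11809} = \frac{1 - 209}{11809} = \left(-208\right) \frac{1}{11809} = - \frac{208}{11809}$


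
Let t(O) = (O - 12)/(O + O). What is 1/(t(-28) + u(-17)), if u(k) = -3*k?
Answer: 7/362 ≈ 0.019337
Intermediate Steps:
t(O) = (-12 + O)/(2*O) (t(O) = (-12 + O)/((2*O)) = (-12 + O)*(1/(2*O)) = (-12 + O)/(2*O))
1/(t(-28) + u(-17)) = 1/((½)*(-12 - 28)/(-28) - 3*(-17)) = 1/((½)*(-1/28)*(-40) + 51) = 1/(5/7 + 51) = 1/(362/7) = 7/362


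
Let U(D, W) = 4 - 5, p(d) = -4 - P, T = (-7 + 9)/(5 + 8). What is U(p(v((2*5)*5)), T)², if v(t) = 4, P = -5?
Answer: 1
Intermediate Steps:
T = 2/13 ≈ 0.15385
p(d) = 1 (p(d) = -4 - 1*(-5) = -4 + 5 = 1)
U(D, W) = -1
U(p(v((2*5)*5)), T)² = (-1)² = 1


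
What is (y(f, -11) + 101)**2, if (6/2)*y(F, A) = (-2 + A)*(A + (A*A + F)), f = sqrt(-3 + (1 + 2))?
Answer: 1270129/9 ≈ 1.4113e+5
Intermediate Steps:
f = 0 (f = sqrt(-3 + 3) = sqrt(0) = 0)
y(F, A) = (-2 + A)*(A + F + A**2)/3 (y(F, A) = ((-2 + A)*(A + (A*A + F)))/3 = ((-2 + A)*(A + (A**2 + F)))/3 = ((-2 + A)*(A + (F + A**2)))/3 = ((-2 + A)*(A + F + A**2))/3 = (-2 + A)*(A + F + A**2)/3)
(y(f, -11) + 101)**2 = ((-2/3*(-11) - 2/3*0 - 1/3*(-11)**2 + (1/3)*(-11)**3 + (1/3)*(-11)*0) + 101)**2 = ((22/3 + 0 - 1/3*121 + (1/3)*(-1331) + 0) + 101)**2 = ((22/3 + 0 - 121/3 - 1331/3 + 0) + 101)**2 = (-1430/3 + 101)**2 = (-1127/3)**2 = 1270129/9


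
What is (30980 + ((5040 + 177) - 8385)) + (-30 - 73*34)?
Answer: 25300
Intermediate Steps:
(30980 + ((5040 + 177) - 8385)) + (-30 - 73*34) = (30980 + (5217 - 8385)) + (-30 - 2482) = (30980 - 3168) - 2512 = 27812 - 2512 = 25300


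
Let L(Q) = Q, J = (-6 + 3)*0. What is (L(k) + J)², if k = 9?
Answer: 81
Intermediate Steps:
J = 0 (J = -3*0 = 0)
(L(k) + J)² = (9 + 0)² = 9² = 81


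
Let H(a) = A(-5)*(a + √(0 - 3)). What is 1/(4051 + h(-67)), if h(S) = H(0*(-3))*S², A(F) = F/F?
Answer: 4051/76863964 - 4489*I*√3/76863964 ≈ 5.2703e-5 - 0.00010116*I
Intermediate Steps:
A(F) = 1
H(a) = a + I*√3 (H(a) = 1*(a + √(0 - 3)) = 1*(a + √(-3)) = 1*(a + I*√3) = a + I*√3)
h(S) = I*√3*S² (h(S) = (0*(-3) + I*√3)*S² = (0 + I*√3)*S² = (I*√3)*S² = I*√3*S²)
1/(4051 + h(-67)) = 1/(4051 + I*√3*(-67)²) = 1/(4051 + I*√3*4489) = 1/(4051 + 4489*I*√3)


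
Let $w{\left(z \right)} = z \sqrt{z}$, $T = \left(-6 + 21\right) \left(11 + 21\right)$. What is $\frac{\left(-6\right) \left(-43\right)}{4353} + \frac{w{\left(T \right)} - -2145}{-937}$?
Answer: $- \frac{3031813}{1359587} - \frac{1920 \sqrt{30}}{937} \approx -13.453$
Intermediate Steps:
$T = 480$ ($T = 15 \cdot 32 = 480$)
$w{\left(z \right)} = z^{\frac{3}{2}}$
$\frac{\left(-6\right) \left(-43\right)}{4353} + \frac{w{\left(T \right)} - -2145}{-937} = \frac{\left(-6\right) \left(-43\right)}{4353} + \frac{480^{\frac{3}{2}} - -2145}{-937} = 258 \cdot \frac{1}{4353} + \left(1920 \sqrt{30} + 2145\right) \left(- \frac{1}{937}\right) = \frac{86}{1451} + \left(2145 + 1920 \sqrt{30}\right) \left(- \frac{1}{937}\right) = \frac{86}{1451} - \left(\frac{2145}{937} + \frac{1920 \sqrt{30}}{937}\right) = - \frac{3031813}{1359587} - \frac{1920 \sqrt{30}}{937}$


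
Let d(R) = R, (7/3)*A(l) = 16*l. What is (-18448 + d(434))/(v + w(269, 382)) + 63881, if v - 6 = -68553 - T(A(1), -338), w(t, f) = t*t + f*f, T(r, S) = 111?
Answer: 9558304373/149627 ≈ 63881.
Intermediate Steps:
A(l) = 48*l/7 (A(l) = 3*(16*l)/7 = 48*l/7)
w(t, f) = f**2 + t**2 (w(t, f) = t**2 + f**2 = f**2 + t**2)
v = -68658 (v = 6 + (-68553 - 1*111) = 6 + (-68553 - 111) = 6 - 68664 = -68658)
(-18448 + d(434))/(v + w(269, 382)) + 63881 = (-18448 + 434)/(-68658 + (382**2 + 269**2)) + 63881 = -18014/(-68658 + (145924 + 72361)) + 63881 = -18014/(-68658 + 218285) + 63881 = -18014/149627 + 63881 = 9558304373/149627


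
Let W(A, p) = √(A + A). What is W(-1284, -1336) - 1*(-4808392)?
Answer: 4808392 + 2*I*√642 ≈ 4.8084e+6 + 50.675*I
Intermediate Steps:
W(A, p) = √2*√A (W(A, p) = √(2*A) = √2*√A)
W(-1284, -1336) - 1*(-4808392) = √2*√(-1284) - 1*(-4808392) = √2*(2*I*√321) + 4808392 = 2*I*√642 + 4808392 = 4808392 + 2*I*√642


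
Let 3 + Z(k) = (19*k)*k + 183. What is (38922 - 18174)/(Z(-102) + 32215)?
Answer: 1092/12109 ≈ 0.090181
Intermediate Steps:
Z(k) = 180 + 19*k² (Z(k) = -3 + ((19*k)*k + 183) = -3 + (19*k² + 183) = -3 + (183 + 19*k²) = 180 + 19*k²)
(38922 - 18174)/(Z(-102) + 32215) = (38922 - 18174)/((180 + 19*(-102)²) + 32215) = 20748/((180 + 19*10404) + 32215) = 20748/((180 + 197676) + 32215) = 20748/(197856 + 32215) = 20748/230071 = 20748*(1/230071) = 1092/12109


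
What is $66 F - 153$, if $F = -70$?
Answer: $-4773$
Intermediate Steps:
$66 F - 153 = 66 \left(-70\right) - 153 = -4620 - 153 = -4773$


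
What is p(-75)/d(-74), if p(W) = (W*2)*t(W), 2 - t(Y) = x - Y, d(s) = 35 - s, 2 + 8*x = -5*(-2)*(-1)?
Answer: 10725/109 ≈ 98.395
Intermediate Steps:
x = -3/2 (x = -¼ + (-5*(-2)*(-1))/8 = -¼ + (10*(-1))/8 = -¼ + (⅛)*(-10) = -¼ - 5/4 = -3/2 ≈ -1.5000)
t(Y) = 7/2 + Y (t(Y) = 2 - (-3/2 - Y) = 2 + (3/2 + Y) = 7/2 + Y)
p(W) = 2*W*(7/2 + W) (p(W) = (W*2)*(7/2 + W) = (2*W)*(7/2 + W) = 2*W*(7/2 + W))
p(-75)/d(-74) = (-75*(7 + 2*(-75)))/(35 - 1*(-74)) = (-75*(7 - 150))/(35 + 74) = -75*(-143)/109 = 10725*(1/109) = 10725/109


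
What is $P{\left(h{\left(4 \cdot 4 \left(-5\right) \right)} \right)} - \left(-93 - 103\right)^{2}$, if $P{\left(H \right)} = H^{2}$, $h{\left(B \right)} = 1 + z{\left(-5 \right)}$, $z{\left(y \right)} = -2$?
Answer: $-38415$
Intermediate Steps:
$h{\left(B \right)} = -1$ ($h{\left(B \right)} = 1 - 2 = -1$)
$P{\left(h{\left(4 \cdot 4 \left(-5\right) \right)} \right)} - \left(-93 - 103\right)^{2} = \left(-1\right)^{2} - \left(-93 - 103\right)^{2} = 1 - \left(-196\right)^{2} = 1 - 38416 = -38415$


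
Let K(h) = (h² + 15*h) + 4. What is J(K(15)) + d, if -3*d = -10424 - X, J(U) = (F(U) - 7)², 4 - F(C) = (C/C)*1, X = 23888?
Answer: 34360/3 ≈ 11453.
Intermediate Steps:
F(C) = 3 (F(C) = 4 - C/C = 4 - 1 = 3)
K(h) = 4 + h² + 15*h
J(U) = 16 (J(U) = (3 - 7)² = (-4)² = 16)
d = 34312/3 (d = -(-10424 - 1*23888)/3 = -(-10424 - 23888)/3 = -⅓*(-34312) = 34312/3 ≈ 11437.)
J(K(15)) + d = 16 + 34312/3 = 34360/3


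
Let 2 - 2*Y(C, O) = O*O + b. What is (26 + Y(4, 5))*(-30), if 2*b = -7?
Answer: -975/2 ≈ -487.50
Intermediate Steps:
b = -7/2 (b = (½)*(-7) = -7/2 ≈ -3.5000)
Y(C, O) = 11/4 - O²/2 (Y(C, O) = 1 - (O*O - 7/2)/2 = 1 - (O² - 7/2)/2 = 1 - (-7/2 + O²)/2 = 1 + (7/4 - O²/2) = 11/4 - O²/2)
(26 + Y(4, 5))*(-30) = (26 + (11/4 - ½*5²))*(-30) = (26 + (11/4 - ½*25))*(-30) = (26 + (11/4 - 25/2))*(-30) = (26 - 39/4)*(-30) = (65/4)*(-30) = -975/2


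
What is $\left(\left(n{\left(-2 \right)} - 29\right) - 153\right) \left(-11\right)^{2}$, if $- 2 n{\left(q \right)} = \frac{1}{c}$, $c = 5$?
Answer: $- \frac{220341}{10} \approx -22034.0$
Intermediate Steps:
$n{\left(q \right)} = - \frac{1}{10}$ ($n{\left(q \right)} = - \frac{1}{2 \cdot 5} = \left(- \frac{1}{2}\right) \frac{1}{5} = - \frac{1}{10}$)
$\left(\left(n{\left(-2 \right)} - 29\right) - 153\right) \left(-11\right)^{2} = \left(\left(- \frac{1}{10} - 29\right) - 153\right) \left(-11\right)^{2} = \left(\left(- \frac{1}{10} - 29\right) - 153\right) 121 = \left(- \frac{291}{10} - 153\right) 121 = \left(- \frac{1821}{10}\right) 121 = - \frac{220341}{10}$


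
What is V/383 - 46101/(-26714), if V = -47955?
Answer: -1263413187/10231462 ≈ -123.48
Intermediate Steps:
V/383 - 46101/(-26714) = -47955/383 - 46101/(-26714) = -47955*1/383 - 46101*(-1/26714) = -47955/383 + 46101/26714 = -1263413187/10231462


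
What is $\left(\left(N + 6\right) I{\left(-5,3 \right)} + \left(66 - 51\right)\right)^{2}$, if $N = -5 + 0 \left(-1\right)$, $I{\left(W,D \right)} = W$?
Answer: $100$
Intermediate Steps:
$N = -5$ ($N = -5 + 0 = -5$)
$\left(\left(N + 6\right) I{\left(-5,3 \right)} + \left(66 - 51\right)\right)^{2} = \left(\left(-5 + 6\right) \left(-5\right) + \left(66 - 51\right)\right)^{2} = \left(1 \left(-5\right) + \left(66 - 51\right)\right)^{2} = \left(-5 + 15\right)^{2} = 10^{2} = 100$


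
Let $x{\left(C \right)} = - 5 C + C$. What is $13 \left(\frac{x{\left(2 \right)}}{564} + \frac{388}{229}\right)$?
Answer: $\frac{705250}{32289} \approx 21.842$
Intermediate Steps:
$x{\left(C \right)} = - 4 C$
$13 \left(\frac{x{\left(2 \right)}}{564} + \frac{388}{229}\right) = 13 \left(\frac{\left(-4\right) 2}{564} + \frac{388}{229}\right) = 13 \left(\left(-8\right) \frac{1}{564} + 388 \cdot \frac{1}{229}\right) = 13 \left(- \frac{2}{141} + \frac{388}{229}\right) = 13 \cdot \frac{54250}{32289} = \frac{705250}{32289}$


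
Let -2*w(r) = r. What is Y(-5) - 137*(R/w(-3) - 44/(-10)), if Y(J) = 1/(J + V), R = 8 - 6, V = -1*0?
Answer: -2357/3 ≈ -785.67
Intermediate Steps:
w(r) = -r/2
V = 0
R = 2
Y(J) = 1/J (Y(J) = 1/(J + 0) = 1/J)
Y(-5) - 137*(R/w(-3) - 44/(-10)) = 1/(-5) - 137*(2/((-1/2*(-3))) - 44/(-10)) = -1/5 - 137*(2/(3/2) - 44*(-1/10)) = -1/5 - 137*(2*(2/3) + 22/5) = -1/5 - 137*(4/3 + 22/5) = -1/5 - 137*86/15 = -1/5 - 11782/15 = -2357/3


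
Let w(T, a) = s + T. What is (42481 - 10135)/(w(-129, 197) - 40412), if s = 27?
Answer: -16173/20257 ≈ -0.79839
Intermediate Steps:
w(T, a) = 27 + T
(42481 - 10135)/(w(-129, 197) - 40412) = (42481 - 10135)/((27 - 129) - 40412) = 32346/(-102 - 40412) = 32346/(-40514) = 32346*(-1/40514) = -16173/20257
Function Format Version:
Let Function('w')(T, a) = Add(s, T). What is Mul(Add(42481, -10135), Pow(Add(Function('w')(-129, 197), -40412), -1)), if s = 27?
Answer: Rational(-16173, 20257) ≈ -0.79839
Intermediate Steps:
Function('w')(T, a) = Add(27, T)
Mul(Add(42481, -10135), Pow(Add(Function('w')(-129, 197), -40412), -1)) = Mul(Add(42481, -10135), Pow(Add(Add(27, -129), -40412), -1)) = Mul(32346, Pow(Add(-102, -40412), -1)) = Mul(32346, Pow(-40514, -1)) = Mul(32346, Rational(-1, 40514)) = Rational(-16173, 20257)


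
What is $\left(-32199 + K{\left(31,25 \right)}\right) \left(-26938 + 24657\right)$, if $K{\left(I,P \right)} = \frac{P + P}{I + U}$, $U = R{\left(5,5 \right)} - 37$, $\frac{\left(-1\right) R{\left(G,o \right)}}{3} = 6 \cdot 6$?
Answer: $\frac{4186474408}{57} \approx 7.3447 \cdot 10^{7}$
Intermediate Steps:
$R{\left(G,o \right)} = -108$ ($R{\left(G,o \right)} = - 3 \cdot 6 \cdot 6 = \left(-3\right) 36 = -108$)
$U = -145$ ($U = -108 - 37 = -145$)
$K{\left(I,P \right)} = \frac{2 P}{-145 + I}$ ($K{\left(I,P \right)} = \frac{P + P}{I - 145} = \frac{2 P}{-145 + I}$)
$\left(-32199 + K{\left(31,25 \right)}\right) \left(-26938 + 24657\right) = \left(-32199 + 2 \cdot 25 \frac{1}{-145 + 31}\right) \left(-26938 + 24657\right) = \left(-32199 + 2 \cdot 25 \frac{1}{-114}\right) \left(-2281\right) = \left(-32199 + 2 \cdot 25 \left(- \frac{1}{114}\right)\right) \left(-2281\right) = \left(-32199 - \frac{25}{57}\right) \left(-2281\right) = \left(- \frac{1835368}{57}\right) \left(-2281\right) = \frac{4186474408}{57}$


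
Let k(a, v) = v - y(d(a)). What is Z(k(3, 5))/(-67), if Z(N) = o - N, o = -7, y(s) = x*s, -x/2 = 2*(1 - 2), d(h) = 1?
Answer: 8/67 ≈ 0.11940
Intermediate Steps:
x = 4 (x = -4*(1 - 2) = -4*(-1) = -2*(-2) = 4)
y(s) = 4*s
k(a, v) = -4 + v (k(a, v) = v - 4 = -4 + v)
Z(N) = -7 - N
Z(k(3, 5))/(-67) = (-7 - (-4 + 5))/(-67) = (-7 - 1*1)*(-1/67) = (-7 - 1)*(-1/67) = -8*(-1/67) = 8/67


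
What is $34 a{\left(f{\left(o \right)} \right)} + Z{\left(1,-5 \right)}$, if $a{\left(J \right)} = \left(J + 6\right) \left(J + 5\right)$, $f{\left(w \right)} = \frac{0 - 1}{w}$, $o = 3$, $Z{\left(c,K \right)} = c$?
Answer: $\frac{8101}{9} \approx 900.11$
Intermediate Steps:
$f{\left(w \right)} = - \frac{1}{w}$
$a{\left(J \right)} = \left(5 + J\right) \left(6 + J\right)$ ($a{\left(J \right)} = \left(6 + J\right) \left(5 + J\right) = \left(5 + J\right) \left(6 + J\right)$)
$34 a{\left(f{\left(o \right)} \right)} + Z{\left(1,-5 \right)} = 34 \left(30 + \left(- \frac{1}{3}\right)^{2} + 11 \left(- \frac{1}{3}\right)\right) + 1 = 34 \left(30 + \frac{1}{9} - \frac{11}{3}\right) + 1 = 34 \cdot \frac{238}{9} + 1 = \frac{8092}{9} + 1 = \frac{8101}{9}$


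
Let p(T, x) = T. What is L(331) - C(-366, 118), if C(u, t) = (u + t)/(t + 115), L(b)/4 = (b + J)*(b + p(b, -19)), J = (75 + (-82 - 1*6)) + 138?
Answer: 281344952/233 ≈ 1.2075e+6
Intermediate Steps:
J = 125 (J = (75 + (-82 - 6)) + 138 = (75 - 88) + 138 = -13 + 138 = 125)
L(b) = 8*b*(125 + b) (L(b) = 4*((b + 125)*(b + b)) = 4*((125 + b)*(2*b)) = 4*(2*b*(125 + b)) = 8*b*(125 + b))
C(u, t) = (t + u)/(115 + t)
L(331) - C(-366, 118) = 8*331*(125 + 331) - (118 - 366)/(115 + 118) = 8*331*456 - (-248)/233 = 1207488 - (-248)/233 = 1207488 - 1*(-248/233) = 1207488 + 248/233 = 281344952/233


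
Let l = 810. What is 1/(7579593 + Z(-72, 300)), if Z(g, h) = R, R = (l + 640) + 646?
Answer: 1/7581689 ≈ 1.3190e-7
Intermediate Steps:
R = 2096 (R = (810 + 640) + 646 = 1450 + 646 = 2096)
Z(g, h) = 2096
1/(7579593 + Z(-72, 300)) = 1/(7579593 + 2096) = 1/7581689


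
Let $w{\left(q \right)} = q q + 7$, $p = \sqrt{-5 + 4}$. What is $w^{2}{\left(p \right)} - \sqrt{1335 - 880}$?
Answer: $36 - \sqrt{455} \approx 14.669$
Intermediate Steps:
$p = i$ ($p = \sqrt{-1} = i \approx 1.0 i$)
$w{\left(q \right)} = 7 + q^{2}$ ($w{\left(q \right)} = q^{2} + 7 = 7 + q^{2}$)
$w^{2}{\left(p \right)} - \sqrt{1335 - 880} = \left(7 + i^{2}\right)^{2} - \sqrt{1335 - 880} = \left(7 - 1\right)^{2} - \sqrt{455} = 6^{2} - \sqrt{455} = 36 - \sqrt{455}$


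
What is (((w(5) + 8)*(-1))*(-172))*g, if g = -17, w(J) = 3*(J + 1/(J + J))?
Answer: -340646/5 ≈ -68129.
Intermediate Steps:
w(J) = 3*J + 3/(2*J) (w(J) = 3*(J + 1/(2*J)) = 3*J + 3/(2*J))
(((w(5) + 8)*(-1))*(-172))*g = ((((3*5 + (3/2)/5) + 8)*(-1))*(-172))*(-17) = ((((15 + (3/2)*(1/5)) + 8)*(-1))*(-172))*(-17) = ((((15 + 3/10) + 8)*(-1))*(-172))*(-17) = (((153/10 + 8)*(-1))*(-172))*(-17) = (((233/10)*(-1))*(-172))*(-17) = -233/10*(-172)*(-17) = (20038/5)*(-17) = -340646/5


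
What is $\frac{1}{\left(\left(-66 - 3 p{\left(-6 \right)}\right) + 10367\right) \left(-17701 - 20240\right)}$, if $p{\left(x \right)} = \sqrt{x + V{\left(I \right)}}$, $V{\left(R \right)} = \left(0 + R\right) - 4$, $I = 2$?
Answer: $- \frac{10301}{4025945044293} - \frac{2 i \sqrt{2}}{1341981681431} \approx -2.5587 \cdot 10^{-9} - 2.1077 \cdot 10^{-12} i$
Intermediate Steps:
$V{\left(R \right)} = -4 + R$ ($V{\left(R \right)} = R - 4 = -4 + R$)
$p{\left(x \right)} = \sqrt{-2 + x}$ ($p{\left(x \right)} = \sqrt{x + \left(-4 + 2\right)} = \sqrt{x - 2} = \sqrt{-2 + x}$)
$\frac{1}{\left(\left(-66 - 3 p{\left(-6 \right)}\right) + 10367\right) \left(-17701 - 20240\right)} = \frac{1}{\left(\left(-66 - 3 \sqrt{-2 - 6}\right) + 10367\right) \left(-17701 - 20240\right)} = \frac{1}{\left(\left(-66 - 3 \sqrt{-8}\right) + 10367\right) \left(-37941\right)} = \frac{1}{\left(\left(-66 - 3 \cdot 2 i \sqrt{2}\right) + 10367\right) \left(-37941\right)} = \frac{1}{\left(\left(-66 - 6 i \sqrt{2}\right) + 10367\right) \left(-37941\right)} = \frac{1}{\left(10301 - 6 i \sqrt{2}\right) \left(-37941\right)} = \frac{1}{-390830241 + 227646 i \sqrt{2}}$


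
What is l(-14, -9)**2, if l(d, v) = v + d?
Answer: 529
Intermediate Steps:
l(d, v) = d + v
l(-14, -9)**2 = (-14 - 9)**2 = (-23)**2 = 529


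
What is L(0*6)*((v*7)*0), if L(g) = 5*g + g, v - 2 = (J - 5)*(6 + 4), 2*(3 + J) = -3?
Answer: 0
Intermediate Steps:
J = -9/2 (J = -3 + (1/2)*(-3) = -3 - 3/2 = -9/2 ≈ -4.5000)
v = -93 (v = 2 + (-9/2 - 5)*(6 + 4) = 2 - 19/2*10 = 2 - 95 = -93)
L(g) = 6*g
L(0*6)*((v*7)*0) = (6*(0*6))*(-93*7*0) = (6*0)*(-651*0) = 0*0 = 0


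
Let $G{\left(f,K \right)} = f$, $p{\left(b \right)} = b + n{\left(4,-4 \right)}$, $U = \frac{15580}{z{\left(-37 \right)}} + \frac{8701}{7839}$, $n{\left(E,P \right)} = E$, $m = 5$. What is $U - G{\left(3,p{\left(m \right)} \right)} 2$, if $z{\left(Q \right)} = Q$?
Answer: $- \frac{123549941}{290043} \approx -425.97$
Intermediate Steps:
$U = - \frac{121809683}{290043}$ ($U = \frac{15580}{-37} + \frac{8701}{7839} = 15580 \left(- \frac{1}{37}\right) + 8701 \cdot \frac{1}{7839} = - \frac{15580}{37} + \frac{8701}{7839} = - \frac{121809683}{290043} \approx -419.97$)
$p{\left(b \right)} = 4 + b$ ($p{\left(b \right)} = b + 4 = 4 + b$)
$U - G{\left(3,p{\left(m \right)} \right)} 2 = - \frac{121809683}{290043} - 3 \cdot 2 = - \frac{121809683}{290043} - 6 = - \frac{123549941}{290043}$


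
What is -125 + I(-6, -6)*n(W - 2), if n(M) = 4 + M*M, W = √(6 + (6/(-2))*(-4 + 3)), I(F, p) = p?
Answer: -155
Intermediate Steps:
W = 3 (W = √(6 + (6*(-½))*(-1)) = √(6 - 3*(-1)) = √(6 + 3) = √9 = 3)
n(M) = 4 + M²
-125 + I(-6, -6)*n(W - 2) = -125 - 6*(4 + (3 - 2)²) = -125 - 6*(4 + 1²) = -125 - 6*(4 + 1) = -125 - 6*5 = -125 - 30 = -155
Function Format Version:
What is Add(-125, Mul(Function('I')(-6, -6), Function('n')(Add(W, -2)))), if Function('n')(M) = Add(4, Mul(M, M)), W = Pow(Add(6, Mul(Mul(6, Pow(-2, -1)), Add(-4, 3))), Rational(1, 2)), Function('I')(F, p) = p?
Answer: -155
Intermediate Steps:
W = 3 (W = Pow(Add(6, Mul(Mul(6, Rational(-1, 2)), -1)), Rational(1, 2)) = Pow(Add(6, Mul(-3, -1)), Rational(1, 2)) = Pow(Add(6, 3), Rational(1, 2)) = Pow(9, Rational(1, 2)) = 3)
Function('n')(M) = Add(4, Pow(M, 2))
Add(-125, Mul(Function('I')(-6, -6), Function('n')(Add(W, -2)))) = Add(-125, Mul(-6, Add(4, Pow(Add(3, -2), 2)))) = Add(-125, Mul(-6, Add(4, Pow(1, 2)))) = Add(-125, Mul(-6, Add(4, 1))) = Add(-125, Mul(-6, 5)) = Add(-125, -30) = -155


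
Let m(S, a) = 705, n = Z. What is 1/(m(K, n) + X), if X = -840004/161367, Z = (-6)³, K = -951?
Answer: 161367/112923731 ≈ 0.0014290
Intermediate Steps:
Z = -216
n = -216
X = -840004/161367 (X = -840004*1/161367 = -840004/161367 ≈ -5.2056)
1/(m(K, n) + X) = 1/(705 - 840004/161367) = 1/(112923731/161367) = 161367/112923731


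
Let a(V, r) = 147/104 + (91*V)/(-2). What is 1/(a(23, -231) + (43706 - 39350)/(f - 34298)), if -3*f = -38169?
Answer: -2243800/2345418199 ≈ -0.00095667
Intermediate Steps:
f = 12723 (f = -1/3*(-38169) = 12723)
a(V, r) = 147/104 - 91*V/2 (a(V, r) = 147*(1/104) + (91*V)*(-1/2) = 147/104 - 91*V/2)
1/(a(23, -231) + (43706 - 39350)/(f - 34298)) = 1/((147/104 - 91/2*23) + (43706 - 39350)/(12723 - 34298)) = 1/((147/104 - 2093/2) + 4356/(-21575)) = 1/(-108689/104 + 4356*(-1/21575)) = 1/(-108689/104 - 4356/21575) = 1/(-2345418199/2243800) = -2243800/2345418199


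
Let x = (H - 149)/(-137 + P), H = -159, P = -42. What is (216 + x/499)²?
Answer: 372244698798736/7978241041 ≈ 46658.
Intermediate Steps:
x = 308/179 (x = (-159 - 149)/(-137 - 42) = -308/(-179) = -308*(-1/179) = 308/179 ≈ 1.7207)
(216 + x/499)² = (216 + (308/179)/499)² = (216 + (308/179)*(1/499))² = (216 + 308/89321)² = (19293644/89321)² = 372244698798736/7978241041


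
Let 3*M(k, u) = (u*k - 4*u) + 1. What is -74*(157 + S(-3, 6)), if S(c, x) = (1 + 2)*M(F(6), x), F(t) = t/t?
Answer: -10360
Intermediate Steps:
F(t) = 1
M(k, u) = 1/3 - 4*u/3 + k*u/3 (M(k, u) = ((u*k - 4*u) + 1)/3 = ((k*u - 4*u) + 1)/3 = ((-4*u + k*u) + 1)/3 = (1 - 4*u + k*u)/3 = 1/3 - 4*u/3 + k*u/3)
S(c, x) = 1 - 3*x (S(c, x) = (1 + 2)*(1/3 - 4*x/3 + (1/3)*1*x) = 3*(1/3 - 4*x/3 + x/3) = 3*(1/3 - x) = 1 - 3*x)
-74*(157 + S(-3, 6)) = -74*(157 + (1 - 3*6)) = -74*(157 + (1 - 18)) = -74*(157 - 17) = -74*140 = -10360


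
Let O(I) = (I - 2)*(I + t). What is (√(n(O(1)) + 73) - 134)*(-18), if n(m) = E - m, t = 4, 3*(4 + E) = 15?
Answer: 2412 - 18*√79 ≈ 2252.0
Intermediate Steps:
E = 1 (E = -4 + (⅓)*15 = -4 + 5 = 1)
O(I) = (-2 + I)*(4 + I) (O(I) = (I - 2)*(I + 4) = (-2 + I)*(4 + I))
n(m) = 1 - m
(√(n(O(1)) + 73) - 134)*(-18) = (√((1 - (-8 + 1² + 2*1)) + 73) - 134)*(-18) = (√((1 - (-8 + 1 + 2)) + 73) - 134)*(-18) = (√((1 - 1*(-5)) + 73) - 134)*(-18) = (√((1 + 5) + 73) - 134)*(-18) = (√(6 + 73) - 134)*(-18) = (√79 - 134)*(-18) = (-134 + √79)*(-18) = 2412 - 18*√79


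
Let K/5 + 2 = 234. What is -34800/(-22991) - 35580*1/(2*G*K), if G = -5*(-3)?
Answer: 6550337/13334780 ≈ 0.49122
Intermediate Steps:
K = 1160 (K = -10 + 5*234 = -10 + 1170 = 1160)
G = 15
-34800/(-22991) - 35580*1/(2*G*K) = -34800/(-22991) - 35580/(1160*((15*1)*2)) = -34800*(-1/22991) - 35580/(1160*(15*2)) = 34800/22991 - 35580/(1160*30) = 34800/22991 - 35580/34800 = 34800/22991 - 35580*1/34800 = 34800/22991 - 593/580 = 6550337/13334780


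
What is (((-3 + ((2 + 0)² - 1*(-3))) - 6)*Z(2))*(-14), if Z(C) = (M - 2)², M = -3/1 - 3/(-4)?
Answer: 2023/4 ≈ 505.75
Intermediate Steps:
M = -9/4 (M = -3*1 - 3*(-¼) = -3 + ¾ = -9/4 ≈ -2.2500)
Z(C) = 289/16 (Z(C) = (-9/4 - 2)² = (-17/4)² = 289/16)
(((-3 + ((2 + 0)² - 1*(-3))) - 6)*Z(2))*(-14) = (((-3 + ((2 + 0)² - 1*(-3))) - 6)*(289/16))*(-14) = (((-3 + (2² + 3)) - 6)*(289/16))*(-14) = (((-3 + (4 + 3)) - 6)*(289/16))*(-14) = (((-3 + 7) - 6)*(289/16))*(-14) = ((4 - 6)*(289/16))*(-14) = -2*289/16*(-14) = -289/8*(-14) = 2023/4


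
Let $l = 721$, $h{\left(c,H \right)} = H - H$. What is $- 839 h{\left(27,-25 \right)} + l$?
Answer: $721$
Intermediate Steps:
$h{\left(c,H \right)} = 0$
$- 839 h{\left(27,-25 \right)} + l = \left(-839\right) 0 + 721 = 0 + 721 = 721$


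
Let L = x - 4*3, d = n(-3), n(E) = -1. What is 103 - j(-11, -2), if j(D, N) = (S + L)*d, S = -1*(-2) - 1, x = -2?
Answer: 90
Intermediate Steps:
d = -1
S = 1 (S = 2 - 1 = 1)
L = -14 (L = -2 - 4*3 = -2 - 12 = -14)
j(D, N) = 13 (j(D, N) = (1 - 14)*(-1) = -13*(-1) = 13)
103 - j(-11, -2) = 103 - 1*13 = 103 - 13 = 90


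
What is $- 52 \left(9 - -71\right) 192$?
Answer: $-798720$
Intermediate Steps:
$- 52 \left(9 - -71\right) 192 = - 52 \left(9 + 71\right) 192 = \left(-52\right) 80 \cdot 192 = \left(-4160\right) 192 = -798720$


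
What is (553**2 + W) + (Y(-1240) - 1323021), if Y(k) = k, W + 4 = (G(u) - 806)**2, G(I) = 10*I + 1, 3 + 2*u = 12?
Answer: -440856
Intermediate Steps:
u = 9/2 (u = -3/2 + (1/2)*12 = -3/2 + 6 = 9/2 ≈ 4.5000)
G(I) = 1 + 10*I
W = 577596 (W = -4 + ((1 + 10*(9/2)) - 806)**2 = -4 + ((1 + 45) - 806)**2 = -4 + (46 - 806)**2 = -4 + (-760)**2 = -4 + 577600 = 577596)
(553**2 + W) + (Y(-1240) - 1323021) = (553**2 + 577596) + (-1240 - 1323021) = (305809 + 577596) - 1324261 = 883405 - 1324261 = -440856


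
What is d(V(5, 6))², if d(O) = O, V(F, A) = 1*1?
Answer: 1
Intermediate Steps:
V(F, A) = 1
d(V(5, 6))² = 1² = 1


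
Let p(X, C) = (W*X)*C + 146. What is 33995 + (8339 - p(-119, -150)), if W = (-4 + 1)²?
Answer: -118462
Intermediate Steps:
W = 9 (W = (-3)² = 9)
p(X, C) = 146 + 9*C*X (p(X, C) = (9*X)*C + 146 = 9*C*X + 146 = 146 + 9*C*X)
33995 + (8339 - p(-119, -150)) = 33995 + (8339 - (146 + 9*(-150)*(-119))) = 33995 + (8339 - (146 + 160650)) = 33995 + (8339 - 1*160796) = 33995 + (8339 - 160796) = 33995 - 152457 = -118462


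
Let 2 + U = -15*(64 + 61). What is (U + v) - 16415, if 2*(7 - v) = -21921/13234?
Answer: -483945459/26468 ≈ -18284.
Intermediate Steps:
U = -1877 (U = -2 - 15*(64 + 61) = -2 - 15*125 = -2 - 1875 = -1877)
v = 207197/26468 (v = 7 - (-21921)/(2*13234) = 7 - 1/2*(-21921/13234) = 7 + 21921/26468 = 207197/26468 ≈ 7.8282)
(U + v) - 16415 = (-1877 + 207197/26468) - 16415 = -49473239/26468 - 16415 = -483945459/26468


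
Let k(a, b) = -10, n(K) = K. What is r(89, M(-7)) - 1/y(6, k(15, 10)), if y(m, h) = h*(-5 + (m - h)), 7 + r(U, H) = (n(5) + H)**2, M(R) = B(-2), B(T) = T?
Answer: 221/110 ≈ 2.0091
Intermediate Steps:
M(R) = -2
r(U, H) = -7 + (5 + H)**2
y(m, h) = h*(-5 + m - h)
r(89, M(-7)) - 1/y(6, k(15, 10)) = (-7 + (5 - 2)**2) - 1/((-10*(-5 + 6 - 1*(-10)))) = (-7 + 3**2) - 1/((-10*(-5 + 6 + 10))) = (-7 + 9) - 1/((-10*11)) = 2 - 1/(-110) = 2 - 1*(-1/110) = 2 + 1/110 = 221/110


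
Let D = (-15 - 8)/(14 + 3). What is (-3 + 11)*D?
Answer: -184/17 ≈ -10.824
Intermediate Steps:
D = -23/17 ≈ -1.3529
(-3 + 11)*D = (-3 + 11)*(-23/17) = 8*(-23/17) = -184/17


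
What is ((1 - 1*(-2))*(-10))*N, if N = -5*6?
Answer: 900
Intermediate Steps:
N = -30
((1 - 1*(-2))*(-10))*N = ((1 - 1*(-2))*(-10))*(-30) = ((1 + 2)*(-10))*(-30) = (3*(-10))*(-30) = -30*(-30) = 900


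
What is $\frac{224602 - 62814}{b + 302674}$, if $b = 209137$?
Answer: $\frac{161788}{511811} \approx 0.31611$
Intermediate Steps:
$\frac{224602 - 62814}{b + 302674} = \frac{224602 - 62814}{209137 + 302674} = \frac{161788}{511811}$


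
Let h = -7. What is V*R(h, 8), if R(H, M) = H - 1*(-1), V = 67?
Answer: -402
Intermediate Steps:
R(H, M) = 1 + H (R(H, M) = H + 1 = 1 + H)
V*R(h, 8) = 67*(1 - 7) = 67*(-6) = -402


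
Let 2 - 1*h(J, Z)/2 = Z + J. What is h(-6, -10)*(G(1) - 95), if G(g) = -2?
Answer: -3492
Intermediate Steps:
h(J, Z) = 4 - 2*J - 2*Z (h(J, Z) = 4 - 2*(Z + J) = 4 - 2*(J + Z) = 4 + (-2*J - 2*Z) = 4 - 2*J - 2*Z)
h(-6, -10)*(G(1) - 95) = (4 - 2*(-6) - 2*(-10))*(-2 - 95) = (4 + 12 + 20)*(-97) = 36*(-97) = -3492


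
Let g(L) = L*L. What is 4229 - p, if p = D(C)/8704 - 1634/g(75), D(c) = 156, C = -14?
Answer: 51766296209/12240000 ≈ 4229.3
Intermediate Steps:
g(L) = L²
p = -3336209/12240000 (p = 156/8704 - 1634/(75²) = 156*(1/8704) - 1634/5625 = 39/2176 - 1634*1/5625 = 39/2176 - 1634/5625 = -3336209/12240000 ≈ -0.27257)
4229 - p = 4229 - 1*(-3336209/12240000) = 4229 + 3336209/12240000 = 51766296209/12240000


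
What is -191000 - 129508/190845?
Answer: -36451524508/190845 ≈ -1.9100e+5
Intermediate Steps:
-191000 - 129508/190845 = -36451524508/190845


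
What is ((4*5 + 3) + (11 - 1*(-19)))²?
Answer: 2809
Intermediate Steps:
((4*5 + 3) + (11 - 1*(-19)))² = ((20 + 3) + (11 + 19))² = (23 + 30)² = 53² = 2809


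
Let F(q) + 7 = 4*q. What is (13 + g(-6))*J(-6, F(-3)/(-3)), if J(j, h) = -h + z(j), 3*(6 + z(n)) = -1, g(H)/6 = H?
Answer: 874/3 ≈ 291.33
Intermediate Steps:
F(q) = -7 + 4*q
g(H) = 6*H
z(n) = -19/3 (z(n) = -6 + (1/3)*(-1) = -6 - 1/3 = -19/3)
J(j, h) = -19/3 - h (J(j, h) = -h - 19/3 = -19/3 - h)
(13 + g(-6))*J(-6, F(-3)/(-3)) = (13 + 6*(-6))*(-19/3 - (-7 + 4*(-3))/(-3)) = (13 - 36)*(-19/3 - (-7 - 12)*(-1)/3) = -23*(-19/3 - (-19)*(-1)/3) = -23*(-19/3 - 1*19/3) = -23*(-19/3 - 19/3) = -23*(-38/3) = 874/3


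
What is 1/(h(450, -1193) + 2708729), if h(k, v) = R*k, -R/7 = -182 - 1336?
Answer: 1/7490429 ≈ 1.3350e-7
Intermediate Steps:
R = 10626 (R = -7*(-182 - 1336) = -7*(-1518) = 10626)
h(k, v) = 10626*k
1/(h(450, -1193) + 2708729) = 1/(10626*450 + 2708729) = 1/(4781700 + 2708729) = 1/7490429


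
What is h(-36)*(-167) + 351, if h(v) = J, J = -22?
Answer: 4025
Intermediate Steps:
h(v) = -22
h(-36)*(-167) + 351 = -22*(-167) + 351 = 3674 + 351 = 4025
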